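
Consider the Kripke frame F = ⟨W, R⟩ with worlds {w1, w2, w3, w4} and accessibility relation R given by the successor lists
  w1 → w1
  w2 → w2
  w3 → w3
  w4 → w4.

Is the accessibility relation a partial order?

Reflexive: yes — every world is R-related to itself.
Transitive: yes — every two-step R-path is closed by a direct edge.
Antisymmetric: yes — no distinct pair is related both ways.
So R is a partial order.

Yes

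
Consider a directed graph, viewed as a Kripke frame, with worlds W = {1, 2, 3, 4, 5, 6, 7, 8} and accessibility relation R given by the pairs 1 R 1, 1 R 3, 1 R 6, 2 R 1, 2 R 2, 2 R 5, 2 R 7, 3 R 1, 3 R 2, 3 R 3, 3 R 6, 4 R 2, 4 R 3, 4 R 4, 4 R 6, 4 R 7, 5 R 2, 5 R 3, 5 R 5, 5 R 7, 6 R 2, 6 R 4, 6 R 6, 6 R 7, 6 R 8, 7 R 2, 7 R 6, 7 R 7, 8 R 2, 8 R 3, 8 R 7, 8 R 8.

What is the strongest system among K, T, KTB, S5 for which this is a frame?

Reflexive (axiom T): yes — every world is R-related to itself.
Symmetric (axiom B): no — 1 R 6 but not 6 R 1.
Euclidean (axiom 5): no — 1 R 6 and 1 R 3, but not 6 R 3.
So F validates K, T; KTB would additionally require R to be symmetric. The strongest is T.

T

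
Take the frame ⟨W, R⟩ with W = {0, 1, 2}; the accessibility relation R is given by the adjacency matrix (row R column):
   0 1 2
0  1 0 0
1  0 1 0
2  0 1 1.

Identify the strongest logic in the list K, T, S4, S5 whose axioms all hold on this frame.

S4

Reflexive (axiom T): yes — every world is R-related to itself.
Transitive (axiom 4): yes — every two-step R-path is closed by a direct edge.
Euclidean (axiom 5): no — 2 R 1 and 2 R 2, but not 1 R 2.
So F validates K, T, S4; S5 would additionally require R to be Euclidean. The strongest is S4.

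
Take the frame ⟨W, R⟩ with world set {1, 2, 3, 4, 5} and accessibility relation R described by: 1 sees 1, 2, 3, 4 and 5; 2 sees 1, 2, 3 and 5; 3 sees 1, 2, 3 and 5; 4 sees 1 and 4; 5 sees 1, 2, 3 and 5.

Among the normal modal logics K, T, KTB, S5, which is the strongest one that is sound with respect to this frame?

KTB

Reflexive (axiom T): yes — every world is R-related to itself.
Symmetric (axiom B): yes — every pair in R has its reverse in R.
Euclidean (axiom 5): no — 1 R 2 and 1 R 4, but not 2 R 4.
So F validates K, T, KTB; S5 would additionally require R to be Euclidean. The strongest is KTB.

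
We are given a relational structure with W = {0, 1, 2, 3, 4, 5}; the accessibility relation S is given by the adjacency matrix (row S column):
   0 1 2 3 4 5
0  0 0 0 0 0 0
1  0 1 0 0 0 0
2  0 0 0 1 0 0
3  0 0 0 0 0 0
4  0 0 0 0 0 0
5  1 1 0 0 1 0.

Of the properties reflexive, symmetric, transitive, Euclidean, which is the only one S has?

transitive

Reflexive: no — 0 is not related to itself.
Symmetric: no — 2 S 3 but not 3 S 2.
Transitive: yes — every two-step S-path is closed by a direct edge.
Euclidean: no — 5 S 0 and 5 S 1, but not 0 S 1.
Only transitive holds.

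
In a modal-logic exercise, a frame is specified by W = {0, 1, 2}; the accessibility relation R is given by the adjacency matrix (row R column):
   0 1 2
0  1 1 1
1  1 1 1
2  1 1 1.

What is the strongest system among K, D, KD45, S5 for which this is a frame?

Serial (axiom D): yes — every world has a successor (e.g. 0 R 0).
Euclidean (axiom 5): yes — any two successors of a common world are R-related.
Transitive (axiom 4): yes — every two-step R-path is closed by a direct edge.
Reflexive (axiom T): yes — every world is R-related to itself.
So F validates K, D, KD45, S5. The strongest is S5.

S5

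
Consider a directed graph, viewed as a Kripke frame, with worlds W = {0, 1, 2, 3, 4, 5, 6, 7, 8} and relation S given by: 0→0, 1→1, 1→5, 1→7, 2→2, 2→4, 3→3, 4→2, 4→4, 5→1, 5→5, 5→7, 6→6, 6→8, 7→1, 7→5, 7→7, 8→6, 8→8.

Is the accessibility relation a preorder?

Yes

Reflexive: yes — every world is S-related to itself.
Transitive: yes — every two-step S-path is closed by a direct edge.
So S is a preorder.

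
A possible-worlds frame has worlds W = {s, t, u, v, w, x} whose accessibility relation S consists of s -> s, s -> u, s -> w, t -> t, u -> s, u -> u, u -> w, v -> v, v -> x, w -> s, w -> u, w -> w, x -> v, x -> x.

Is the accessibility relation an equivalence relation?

Yes

Reflexive: yes — every world is S-related to itself.
Symmetric: yes — every pair in S has its reverse in S.
Transitive: yes — every two-step S-path is closed by a direct edge.
So S is an equivalence relation.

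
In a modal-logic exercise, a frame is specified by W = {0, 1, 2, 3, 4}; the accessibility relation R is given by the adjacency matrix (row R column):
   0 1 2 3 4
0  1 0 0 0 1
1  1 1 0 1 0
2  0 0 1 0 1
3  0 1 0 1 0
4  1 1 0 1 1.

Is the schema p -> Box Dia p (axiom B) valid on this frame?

The schema B characterises exactly the symmetric frames.
Symmetric: no — 1 R 0 but not 0 R 1.

No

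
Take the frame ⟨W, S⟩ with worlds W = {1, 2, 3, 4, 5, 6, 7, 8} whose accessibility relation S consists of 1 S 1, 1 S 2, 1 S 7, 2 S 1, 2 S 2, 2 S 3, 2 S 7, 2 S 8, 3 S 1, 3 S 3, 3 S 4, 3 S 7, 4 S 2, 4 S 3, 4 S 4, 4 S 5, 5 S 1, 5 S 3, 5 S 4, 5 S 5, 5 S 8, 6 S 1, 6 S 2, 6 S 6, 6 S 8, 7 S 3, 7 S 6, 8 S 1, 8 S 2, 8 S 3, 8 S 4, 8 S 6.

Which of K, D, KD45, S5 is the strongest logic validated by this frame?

D

Serial (axiom D): yes — every world has a successor (e.g. 1 S 1).
Euclidean (axiom 5): no — 1 S 7 and 1 S 2, but not 7 S 2.
Transitive (axiom 4): no — 1 S 2 and 2 S 3, but not 1 S 3.
Reflexive (axiom T): no — 7 is not related to itself.
So F validates K, D; KD45 would additionally require S to be Euclidean and transitive. The strongest is D.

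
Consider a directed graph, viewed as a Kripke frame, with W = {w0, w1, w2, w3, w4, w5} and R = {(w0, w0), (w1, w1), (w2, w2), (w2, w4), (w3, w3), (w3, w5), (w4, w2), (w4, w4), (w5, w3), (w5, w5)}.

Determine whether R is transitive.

Transitive: yes — every two-step R-path is closed by a direct edge.

Yes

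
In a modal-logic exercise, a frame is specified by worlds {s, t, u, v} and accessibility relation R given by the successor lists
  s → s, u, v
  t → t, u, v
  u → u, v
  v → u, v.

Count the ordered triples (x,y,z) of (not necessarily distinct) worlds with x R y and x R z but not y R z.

4

Enumerating: (s,u,s), (s,v,s), (t,u,t), (t,v,t).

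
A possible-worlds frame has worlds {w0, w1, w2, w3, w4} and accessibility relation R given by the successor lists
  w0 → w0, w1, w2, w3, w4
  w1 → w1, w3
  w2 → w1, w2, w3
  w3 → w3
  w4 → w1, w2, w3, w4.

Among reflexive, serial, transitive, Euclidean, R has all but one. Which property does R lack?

Euclidean

Reflexive: yes — every world is R-related to itself.
Serial: yes — every world has a successor (e.g. w0 R w0).
Transitive: yes — every two-step R-path is closed by a direct edge.
Euclidean: no — w0 R w1 and w0 R w2, but not w1 R w2.
Only Euclidean fails.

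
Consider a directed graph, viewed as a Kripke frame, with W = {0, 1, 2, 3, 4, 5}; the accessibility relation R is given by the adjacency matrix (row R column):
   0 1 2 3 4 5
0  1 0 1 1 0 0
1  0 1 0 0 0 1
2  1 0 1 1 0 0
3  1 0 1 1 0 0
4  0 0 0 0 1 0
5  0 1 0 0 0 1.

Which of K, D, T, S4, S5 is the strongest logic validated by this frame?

S5

Serial (axiom D): yes — every world has a successor (e.g. 0 R 0).
Reflexive (axiom T): yes — every world is R-related to itself.
Transitive (axiom 4): yes — every two-step R-path is closed by a direct edge.
Euclidean (axiom 5): yes — any two successors of a common world are R-related.
So F validates K, D, T, S4, S5. The strongest is S5.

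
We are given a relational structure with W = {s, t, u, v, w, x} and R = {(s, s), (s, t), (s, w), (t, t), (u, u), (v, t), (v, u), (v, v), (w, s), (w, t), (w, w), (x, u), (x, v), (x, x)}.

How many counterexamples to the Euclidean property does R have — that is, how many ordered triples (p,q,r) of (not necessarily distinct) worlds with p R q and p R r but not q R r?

Enumerating: (s,t,s), (s,t,w), (v,t,u), (v,t,v), (v,u,t), (v,u,v), (w,t,s), (w,t,w), (x,u,v), (x,u,x), (x,v,x).

11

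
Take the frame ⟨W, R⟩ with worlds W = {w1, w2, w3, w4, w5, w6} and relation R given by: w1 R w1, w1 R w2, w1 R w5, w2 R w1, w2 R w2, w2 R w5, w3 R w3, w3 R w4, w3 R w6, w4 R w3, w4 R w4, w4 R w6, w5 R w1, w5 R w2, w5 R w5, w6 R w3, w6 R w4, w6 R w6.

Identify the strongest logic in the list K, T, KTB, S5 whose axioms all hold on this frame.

Reflexive (axiom T): yes — every world is R-related to itself.
Symmetric (axiom B): yes — every pair in R has its reverse in R.
Euclidean (axiom 5): yes — any two successors of a common world are R-related.
So F validates K, T, KTB, S5. The strongest is S5.

S5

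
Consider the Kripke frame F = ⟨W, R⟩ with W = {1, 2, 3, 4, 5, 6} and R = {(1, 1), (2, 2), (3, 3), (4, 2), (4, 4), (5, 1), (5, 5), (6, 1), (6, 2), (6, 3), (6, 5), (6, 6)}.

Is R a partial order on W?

Reflexive: yes — every world is R-related to itself.
Transitive: yes — every two-step R-path is closed by a direct edge.
Antisymmetric: yes — no distinct pair is related both ways.
So R is a partial order.

Yes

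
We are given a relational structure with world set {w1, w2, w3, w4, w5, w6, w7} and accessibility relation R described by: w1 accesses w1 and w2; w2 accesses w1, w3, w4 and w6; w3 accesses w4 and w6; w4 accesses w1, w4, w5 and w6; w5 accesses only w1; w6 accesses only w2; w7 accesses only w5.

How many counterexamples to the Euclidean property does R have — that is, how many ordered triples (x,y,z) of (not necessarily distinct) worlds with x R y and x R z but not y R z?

25

Enumerating: (w1,w2,w2), (w2,w1,w3), (w2,w1,w4), (w2,w1,w6), (w2,w3,w1), (w2,w3,w3), (w2,w4,w3), (w2,w6,w1), (w2,w6,w3), (w2,w6,w4), (w2,w6,w6), (w3,w6,w4), … and 13 more.
Total: 25.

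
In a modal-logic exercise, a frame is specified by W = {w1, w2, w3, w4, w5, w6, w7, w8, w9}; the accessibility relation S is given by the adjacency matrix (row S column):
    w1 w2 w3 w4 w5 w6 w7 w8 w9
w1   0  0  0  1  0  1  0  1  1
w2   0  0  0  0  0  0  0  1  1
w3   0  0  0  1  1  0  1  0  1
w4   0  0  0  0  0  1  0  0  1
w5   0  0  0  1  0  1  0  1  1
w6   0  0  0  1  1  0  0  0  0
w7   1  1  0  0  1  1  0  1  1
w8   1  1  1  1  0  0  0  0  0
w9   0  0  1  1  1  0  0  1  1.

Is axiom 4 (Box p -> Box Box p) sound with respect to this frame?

Axiom 4 corresponds to the accessibility relation being transitive.
Transitive: no — w1 S w6 and w6 S w5, but not w1 S w5.

No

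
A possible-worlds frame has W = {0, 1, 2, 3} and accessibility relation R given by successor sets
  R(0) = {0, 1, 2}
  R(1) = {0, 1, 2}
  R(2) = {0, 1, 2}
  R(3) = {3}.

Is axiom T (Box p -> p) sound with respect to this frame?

The schema T characterises exactly the reflexive frames.
Reflexive: yes — every world is R-related to itself.

Yes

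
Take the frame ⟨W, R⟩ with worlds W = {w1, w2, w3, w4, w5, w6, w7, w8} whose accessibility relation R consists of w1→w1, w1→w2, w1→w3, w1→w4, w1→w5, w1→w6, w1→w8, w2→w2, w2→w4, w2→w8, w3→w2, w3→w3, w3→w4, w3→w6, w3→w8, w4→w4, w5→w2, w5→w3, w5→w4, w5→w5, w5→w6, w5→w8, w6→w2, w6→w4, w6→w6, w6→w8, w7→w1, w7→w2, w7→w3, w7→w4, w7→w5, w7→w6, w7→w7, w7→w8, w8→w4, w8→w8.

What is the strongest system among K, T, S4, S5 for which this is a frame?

S4

Reflexive (axiom T): yes — every world is R-related to itself.
Transitive (axiom 4): yes — every two-step R-path is closed by a direct edge.
Euclidean (axiom 5): no — w1 R w2 and w1 R w3, but not w2 R w3.
So F validates K, T, S4; S5 would additionally require R to be Euclidean. The strongest is S4.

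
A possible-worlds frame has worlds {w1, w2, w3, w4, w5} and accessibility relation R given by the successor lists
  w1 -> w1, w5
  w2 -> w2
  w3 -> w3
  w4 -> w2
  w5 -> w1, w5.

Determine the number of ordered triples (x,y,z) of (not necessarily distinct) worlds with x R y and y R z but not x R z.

R is transitive; there are no such tuples.

0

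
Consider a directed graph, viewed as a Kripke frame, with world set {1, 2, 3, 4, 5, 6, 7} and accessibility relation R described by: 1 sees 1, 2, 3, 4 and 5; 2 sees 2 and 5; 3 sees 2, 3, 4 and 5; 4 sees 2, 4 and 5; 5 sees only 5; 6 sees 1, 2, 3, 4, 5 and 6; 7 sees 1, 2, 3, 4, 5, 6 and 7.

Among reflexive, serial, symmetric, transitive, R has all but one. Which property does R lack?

Reflexive: yes — every world is R-related to itself.
Serial: yes — every world has a successor (e.g. 1 R 1).
Symmetric: no — 1 R 2 but not 2 R 1.
Transitive: yes — every two-step R-path is closed by a direct edge.
Only symmetric fails.

symmetric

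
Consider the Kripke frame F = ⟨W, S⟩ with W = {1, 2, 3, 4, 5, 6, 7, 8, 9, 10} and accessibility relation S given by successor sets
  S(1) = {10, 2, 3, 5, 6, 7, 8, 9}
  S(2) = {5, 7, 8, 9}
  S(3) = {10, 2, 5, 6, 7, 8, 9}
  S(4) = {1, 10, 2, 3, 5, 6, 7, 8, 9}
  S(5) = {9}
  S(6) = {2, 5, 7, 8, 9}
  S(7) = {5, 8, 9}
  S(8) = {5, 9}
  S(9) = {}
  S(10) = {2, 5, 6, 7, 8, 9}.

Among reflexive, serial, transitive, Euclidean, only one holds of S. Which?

transitive

Reflexive: no — 1 is not related to itself.
Serial: no — 9 has no S-successor.
Transitive: yes — every two-step S-path is closed by a direct edge.
Euclidean: no — 1 S 10 and 1 S 3, but not 10 S 3.
Only transitive holds.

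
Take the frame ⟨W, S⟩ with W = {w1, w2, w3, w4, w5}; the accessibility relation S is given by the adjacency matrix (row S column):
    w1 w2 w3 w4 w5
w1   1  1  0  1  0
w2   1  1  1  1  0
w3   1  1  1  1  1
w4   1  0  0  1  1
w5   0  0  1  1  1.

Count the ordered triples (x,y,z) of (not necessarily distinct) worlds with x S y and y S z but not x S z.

Enumerating: (w1,w2,w3), (w1,w4,w5), (w2,w3,w5), (w2,w4,w5), (w4,w1,w2), (w4,w5,w3), (w5,w3,w1), (w5,w3,w2), (w5,w4,w1).

9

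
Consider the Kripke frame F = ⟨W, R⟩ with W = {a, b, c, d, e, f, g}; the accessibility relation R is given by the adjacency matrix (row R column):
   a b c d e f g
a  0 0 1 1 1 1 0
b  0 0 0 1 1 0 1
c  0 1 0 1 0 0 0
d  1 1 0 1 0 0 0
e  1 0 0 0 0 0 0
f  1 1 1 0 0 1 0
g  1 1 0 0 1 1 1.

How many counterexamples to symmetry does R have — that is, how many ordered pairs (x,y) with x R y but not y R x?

9

Enumerating: (a,c), (b,e), (c,b), (c,d), (f,b), (f,c), (g,a), (g,e), (g,f).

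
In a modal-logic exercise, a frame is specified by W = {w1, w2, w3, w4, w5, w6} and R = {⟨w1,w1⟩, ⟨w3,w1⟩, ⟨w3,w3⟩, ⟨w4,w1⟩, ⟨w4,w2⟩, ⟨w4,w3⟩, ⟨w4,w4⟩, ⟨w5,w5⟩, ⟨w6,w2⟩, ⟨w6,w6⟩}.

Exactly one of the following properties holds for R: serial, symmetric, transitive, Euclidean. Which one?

transitive

Serial: no — w2 has no R-successor.
Symmetric: no — w3 R w1 but not w1 R w3.
Transitive: yes — every two-step R-path is closed by a direct edge.
Euclidean: no — w4 R w1 and w4 R w2, but not w1 R w2.
Only transitive holds.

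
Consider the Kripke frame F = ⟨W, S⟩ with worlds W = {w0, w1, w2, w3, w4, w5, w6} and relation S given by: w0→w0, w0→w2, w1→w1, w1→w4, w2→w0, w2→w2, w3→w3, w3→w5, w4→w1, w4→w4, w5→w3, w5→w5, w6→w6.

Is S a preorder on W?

Reflexive: yes — every world is S-related to itself.
Transitive: yes — every two-step S-path is closed by a direct edge.
So S is a preorder.

Yes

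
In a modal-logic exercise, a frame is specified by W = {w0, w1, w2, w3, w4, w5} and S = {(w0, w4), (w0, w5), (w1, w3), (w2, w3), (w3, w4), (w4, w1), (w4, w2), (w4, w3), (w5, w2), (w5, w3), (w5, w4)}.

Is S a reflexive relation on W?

No

Reflexive: no — w0 is not related to itself.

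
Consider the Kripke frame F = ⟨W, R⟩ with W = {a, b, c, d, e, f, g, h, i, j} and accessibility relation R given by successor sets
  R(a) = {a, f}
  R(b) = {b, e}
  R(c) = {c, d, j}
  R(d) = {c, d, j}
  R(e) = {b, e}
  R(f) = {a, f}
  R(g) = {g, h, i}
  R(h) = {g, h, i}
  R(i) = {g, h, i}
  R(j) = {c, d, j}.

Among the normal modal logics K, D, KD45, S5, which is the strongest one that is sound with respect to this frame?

S5

Serial (axiom D): yes — every world has a successor (e.g. a R a).
Euclidean (axiom 5): yes — any two successors of a common world are R-related.
Transitive (axiom 4): yes — every two-step R-path is closed by a direct edge.
Reflexive (axiom T): yes — every world is R-related to itself.
So F validates K, D, KD45, S5. The strongest is S5.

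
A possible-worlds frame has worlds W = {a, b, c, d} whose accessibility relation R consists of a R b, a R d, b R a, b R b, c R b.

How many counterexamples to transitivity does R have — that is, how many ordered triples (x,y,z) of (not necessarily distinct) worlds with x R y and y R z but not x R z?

Enumerating: (a,b,a), (b,a,d), (c,b,a).

3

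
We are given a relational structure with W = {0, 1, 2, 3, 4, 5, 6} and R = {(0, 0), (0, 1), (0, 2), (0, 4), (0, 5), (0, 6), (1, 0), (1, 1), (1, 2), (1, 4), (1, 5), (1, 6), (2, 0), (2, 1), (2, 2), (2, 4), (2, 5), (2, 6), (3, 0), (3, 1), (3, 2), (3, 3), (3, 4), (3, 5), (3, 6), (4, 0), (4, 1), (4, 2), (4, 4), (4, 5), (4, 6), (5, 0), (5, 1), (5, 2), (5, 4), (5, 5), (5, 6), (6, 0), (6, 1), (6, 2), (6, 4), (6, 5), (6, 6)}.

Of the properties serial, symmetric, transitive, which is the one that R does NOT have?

symmetric

Serial: yes — every world has a successor (e.g. 0 R 0).
Symmetric: no — 3 R 0 but not 0 R 3.
Transitive: yes — every two-step R-path is closed by a direct edge.
Only symmetric fails.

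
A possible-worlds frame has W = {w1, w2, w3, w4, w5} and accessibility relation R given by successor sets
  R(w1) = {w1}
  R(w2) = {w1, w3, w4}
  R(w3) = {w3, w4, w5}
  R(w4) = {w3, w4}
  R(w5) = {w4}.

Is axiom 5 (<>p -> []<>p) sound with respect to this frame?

Axiom 5 corresponds to the accessibility relation being Euclidean.
Euclidean: no — w2 R w1 and w2 R w3, but not w1 R w3.

No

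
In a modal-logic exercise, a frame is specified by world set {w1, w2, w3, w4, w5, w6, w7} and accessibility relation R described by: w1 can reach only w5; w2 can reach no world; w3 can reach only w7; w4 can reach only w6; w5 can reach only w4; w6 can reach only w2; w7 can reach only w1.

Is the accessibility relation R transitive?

No

Transitive: no — w1 R w5 and w5 R w4, but not w1 R w4.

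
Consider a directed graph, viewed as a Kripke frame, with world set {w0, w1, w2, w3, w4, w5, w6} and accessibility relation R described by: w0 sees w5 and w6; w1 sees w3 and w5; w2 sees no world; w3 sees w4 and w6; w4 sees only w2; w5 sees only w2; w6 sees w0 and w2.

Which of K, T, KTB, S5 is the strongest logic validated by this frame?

K

Reflexive (axiom T): no — w0 is not related to itself.
Symmetric (axiom B): no — w0 R w5 but not w5 R w0.
Euclidean (axiom 5): no — w0 R w5 and w0 R w6, but not w5 R w6.
So F validates K; T would additionally require R to be reflexive. The strongest is K.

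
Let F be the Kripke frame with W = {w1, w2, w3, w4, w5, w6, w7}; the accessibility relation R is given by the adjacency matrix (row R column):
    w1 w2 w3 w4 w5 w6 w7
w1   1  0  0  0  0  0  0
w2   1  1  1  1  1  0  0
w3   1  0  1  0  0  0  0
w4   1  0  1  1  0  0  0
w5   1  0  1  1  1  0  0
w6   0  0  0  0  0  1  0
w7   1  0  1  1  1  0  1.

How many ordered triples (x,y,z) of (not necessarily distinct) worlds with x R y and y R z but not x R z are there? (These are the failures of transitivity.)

0

R is transitive; there are no such tuples.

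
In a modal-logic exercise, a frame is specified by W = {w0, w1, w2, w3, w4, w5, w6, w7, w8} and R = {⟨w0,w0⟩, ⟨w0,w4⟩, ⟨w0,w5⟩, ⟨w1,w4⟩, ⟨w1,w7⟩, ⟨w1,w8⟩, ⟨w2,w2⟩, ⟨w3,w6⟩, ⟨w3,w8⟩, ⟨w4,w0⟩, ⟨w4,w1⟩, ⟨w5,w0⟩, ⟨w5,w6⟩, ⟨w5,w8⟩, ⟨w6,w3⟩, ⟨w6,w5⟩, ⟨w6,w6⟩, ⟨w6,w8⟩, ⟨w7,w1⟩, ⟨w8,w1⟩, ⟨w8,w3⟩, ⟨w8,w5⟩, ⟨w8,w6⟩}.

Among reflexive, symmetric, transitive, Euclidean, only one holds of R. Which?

Reflexive: no — w1 is not related to itself.
Symmetric: yes — every pair in R has its reverse in R.
Transitive: no — w0 R w4 and w4 R w1, but not w0 R w1.
Euclidean: no — w0 R w4 and w0 R w5, but not w4 R w5.
Only symmetric holds.

symmetric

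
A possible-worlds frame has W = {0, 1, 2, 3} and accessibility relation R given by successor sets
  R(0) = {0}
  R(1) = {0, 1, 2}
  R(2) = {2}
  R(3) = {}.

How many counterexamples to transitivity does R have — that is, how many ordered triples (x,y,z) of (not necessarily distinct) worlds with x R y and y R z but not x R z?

R is transitive; there are no such tuples.

0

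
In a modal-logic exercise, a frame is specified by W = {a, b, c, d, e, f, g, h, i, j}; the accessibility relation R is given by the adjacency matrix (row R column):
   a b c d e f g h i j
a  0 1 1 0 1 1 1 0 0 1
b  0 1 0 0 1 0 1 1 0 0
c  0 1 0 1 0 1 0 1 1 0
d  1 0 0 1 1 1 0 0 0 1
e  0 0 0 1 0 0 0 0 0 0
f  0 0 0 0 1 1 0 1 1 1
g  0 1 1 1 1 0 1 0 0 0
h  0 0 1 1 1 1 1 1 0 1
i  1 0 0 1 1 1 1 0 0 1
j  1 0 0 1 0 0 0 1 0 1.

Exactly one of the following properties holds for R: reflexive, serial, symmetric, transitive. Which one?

Reflexive: no — a is not related to itself.
Serial: yes — every world has a successor (e.g. a R b).
Symmetric: no — a R b but not b R a.
Transitive: no — a R b and b R h, but not a R h.
Only serial holds.

serial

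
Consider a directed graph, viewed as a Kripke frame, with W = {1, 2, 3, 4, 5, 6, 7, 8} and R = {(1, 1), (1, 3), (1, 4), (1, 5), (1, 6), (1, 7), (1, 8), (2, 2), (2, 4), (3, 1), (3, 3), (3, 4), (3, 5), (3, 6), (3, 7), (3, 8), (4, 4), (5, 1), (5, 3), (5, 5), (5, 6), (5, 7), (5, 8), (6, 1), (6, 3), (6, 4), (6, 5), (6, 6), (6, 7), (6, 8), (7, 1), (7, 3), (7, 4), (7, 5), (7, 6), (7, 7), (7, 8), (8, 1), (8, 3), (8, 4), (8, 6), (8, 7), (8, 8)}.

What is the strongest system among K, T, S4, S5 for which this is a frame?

T

Reflexive (axiom T): yes — every world is R-related to itself.
Transitive (axiom 4): no — 5 R 1 and 1 R 4, but not 5 R 4.
Euclidean (axiom 5): no — 1 R 4 and 1 R 3, but not 4 R 3.
So F validates K, T; S4 would additionally require R to be transitive. The strongest is T.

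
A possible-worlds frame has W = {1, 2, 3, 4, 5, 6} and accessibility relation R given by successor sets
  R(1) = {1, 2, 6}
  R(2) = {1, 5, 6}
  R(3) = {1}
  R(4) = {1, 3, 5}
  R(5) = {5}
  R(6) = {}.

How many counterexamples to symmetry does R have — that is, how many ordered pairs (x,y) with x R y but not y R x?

7

Enumerating: (1,6), (2,5), (2,6), (3,1), (4,1), (4,3), (4,5).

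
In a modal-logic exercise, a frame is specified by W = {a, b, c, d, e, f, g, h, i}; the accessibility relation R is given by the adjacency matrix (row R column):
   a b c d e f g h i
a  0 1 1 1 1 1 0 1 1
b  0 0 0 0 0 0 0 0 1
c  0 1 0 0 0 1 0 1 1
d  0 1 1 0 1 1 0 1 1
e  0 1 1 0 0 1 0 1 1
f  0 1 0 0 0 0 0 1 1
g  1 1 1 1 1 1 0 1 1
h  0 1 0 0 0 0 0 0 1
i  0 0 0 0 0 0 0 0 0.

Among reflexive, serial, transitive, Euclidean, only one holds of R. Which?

transitive

Reflexive: no — a is not related to itself.
Serial: no — i has no R-successor.
Transitive: yes — every two-step R-path is closed by a direct edge.
Euclidean: no — a R b and a R c, but not b R c.
Only transitive holds.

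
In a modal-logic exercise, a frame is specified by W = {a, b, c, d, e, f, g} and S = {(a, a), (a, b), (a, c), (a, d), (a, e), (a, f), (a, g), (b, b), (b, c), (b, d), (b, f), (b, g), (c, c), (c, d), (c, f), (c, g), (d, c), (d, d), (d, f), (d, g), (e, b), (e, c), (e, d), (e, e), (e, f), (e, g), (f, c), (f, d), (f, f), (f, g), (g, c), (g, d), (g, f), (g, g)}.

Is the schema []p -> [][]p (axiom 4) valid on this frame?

Yes

By correspondence theory, 4 is valid on a frame iff S is transitive.
Transitive: yes — every two-step S-path is closed by a direct edge.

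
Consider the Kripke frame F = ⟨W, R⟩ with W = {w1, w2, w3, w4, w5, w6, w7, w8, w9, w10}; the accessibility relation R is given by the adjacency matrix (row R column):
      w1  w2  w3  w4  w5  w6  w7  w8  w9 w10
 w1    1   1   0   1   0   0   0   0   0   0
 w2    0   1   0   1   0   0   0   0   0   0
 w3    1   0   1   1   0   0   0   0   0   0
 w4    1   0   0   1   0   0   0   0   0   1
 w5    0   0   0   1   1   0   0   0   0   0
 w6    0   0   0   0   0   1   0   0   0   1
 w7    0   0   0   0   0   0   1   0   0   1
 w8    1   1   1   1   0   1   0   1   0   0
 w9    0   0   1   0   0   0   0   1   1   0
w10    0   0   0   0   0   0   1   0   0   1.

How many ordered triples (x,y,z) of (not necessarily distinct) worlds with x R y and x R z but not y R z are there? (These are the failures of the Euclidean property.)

Enumerating: (w1,w2,w1), (w1,w4,w2), (w2,w4,w2), (w3,w1,w3), (w3,w4,w3), (w4,w1,w10), (w4,w10,w1), (w4,w10,w4), (w5,w4,w5), (w6,w10,w6), (w8,w1,w3), (w8,w1,w6), … and 20 more.
Total: 32.

32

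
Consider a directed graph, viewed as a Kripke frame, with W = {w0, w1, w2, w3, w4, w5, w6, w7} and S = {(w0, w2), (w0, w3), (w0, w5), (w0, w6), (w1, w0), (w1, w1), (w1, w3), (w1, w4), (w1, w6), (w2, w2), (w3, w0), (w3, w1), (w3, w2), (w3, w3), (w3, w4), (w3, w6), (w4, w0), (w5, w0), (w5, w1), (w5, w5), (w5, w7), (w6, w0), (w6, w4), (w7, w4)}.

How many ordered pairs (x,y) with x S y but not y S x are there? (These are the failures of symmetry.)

12

Enumerating: (w0,w2), (w1,w0), (w1,w4), (w1,w6), (w3,w2), (w3,w4), (w3,w6), (w4,w0), (w5,w1), (w5,w7), (w6,w4), (w7,w4).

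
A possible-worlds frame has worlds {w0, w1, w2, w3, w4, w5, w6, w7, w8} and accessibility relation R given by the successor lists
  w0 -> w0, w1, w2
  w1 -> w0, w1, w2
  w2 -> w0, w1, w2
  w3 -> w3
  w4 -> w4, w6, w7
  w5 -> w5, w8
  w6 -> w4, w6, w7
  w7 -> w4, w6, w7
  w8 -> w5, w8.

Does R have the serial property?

Yes

Serial: yes — every world has a successor (e.g. w0 R w0).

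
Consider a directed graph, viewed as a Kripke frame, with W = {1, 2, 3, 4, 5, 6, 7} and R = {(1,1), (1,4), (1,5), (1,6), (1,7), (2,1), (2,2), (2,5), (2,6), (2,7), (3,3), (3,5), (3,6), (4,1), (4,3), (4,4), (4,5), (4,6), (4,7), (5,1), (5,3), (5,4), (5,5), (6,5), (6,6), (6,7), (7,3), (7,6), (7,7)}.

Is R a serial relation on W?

Serial: yes — every world has a successor (e.g. 1 R 1).

Yes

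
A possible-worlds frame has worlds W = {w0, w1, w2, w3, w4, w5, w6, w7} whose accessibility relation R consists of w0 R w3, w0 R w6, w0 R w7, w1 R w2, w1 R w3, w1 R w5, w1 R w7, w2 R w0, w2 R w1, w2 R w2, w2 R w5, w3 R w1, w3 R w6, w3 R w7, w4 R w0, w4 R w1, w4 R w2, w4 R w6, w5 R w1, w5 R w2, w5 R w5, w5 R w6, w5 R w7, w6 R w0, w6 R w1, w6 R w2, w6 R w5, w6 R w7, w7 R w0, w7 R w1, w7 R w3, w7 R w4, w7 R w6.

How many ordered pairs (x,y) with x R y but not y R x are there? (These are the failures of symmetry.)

11

Enumerating: (w0,w3), (w2,w0), (w3,w6), (w4,w0), (w4,w1), (w4,w2), (w4,w6), (w5,w7), (w6,w1), (w6,w2), (w7,w4).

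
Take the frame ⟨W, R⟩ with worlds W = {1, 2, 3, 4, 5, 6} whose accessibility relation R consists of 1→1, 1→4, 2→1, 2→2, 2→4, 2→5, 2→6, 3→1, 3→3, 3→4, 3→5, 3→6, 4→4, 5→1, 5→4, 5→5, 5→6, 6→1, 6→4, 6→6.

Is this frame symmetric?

No

Symmetric: no — 1 R 4 but not 4 R 1.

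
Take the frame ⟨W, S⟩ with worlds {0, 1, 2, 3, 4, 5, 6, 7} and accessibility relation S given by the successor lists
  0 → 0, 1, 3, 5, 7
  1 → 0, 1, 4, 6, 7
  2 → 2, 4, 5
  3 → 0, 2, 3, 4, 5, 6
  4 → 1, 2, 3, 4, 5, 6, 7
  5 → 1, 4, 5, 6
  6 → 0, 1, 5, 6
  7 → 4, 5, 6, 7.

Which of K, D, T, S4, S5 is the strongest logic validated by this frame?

Serial (axiom D): yes — every world has a successor (e.g. 0 S 0).
Reflexive (axiom T): yes — every world is S-related to itself.
Transitive (axiom 4): no — 0 S 1 and 1 S 4, but not 0 S 4.
Euclidean (axiom 5): no — 0 S 1 and 0 S 3, but not 1 S 3.
So F validates K, D, T; S4 would additionally require S to be transitive. The strongest is T.

T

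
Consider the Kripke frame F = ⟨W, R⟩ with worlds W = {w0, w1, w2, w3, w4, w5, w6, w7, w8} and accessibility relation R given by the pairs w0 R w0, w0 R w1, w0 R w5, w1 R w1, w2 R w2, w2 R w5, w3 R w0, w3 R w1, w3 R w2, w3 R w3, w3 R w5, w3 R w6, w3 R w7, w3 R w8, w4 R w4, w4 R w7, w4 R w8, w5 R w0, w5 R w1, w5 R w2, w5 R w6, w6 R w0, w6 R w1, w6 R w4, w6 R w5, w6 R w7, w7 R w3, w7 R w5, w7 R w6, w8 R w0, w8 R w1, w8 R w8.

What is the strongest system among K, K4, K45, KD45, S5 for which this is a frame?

Transitive (axiom 4): no — w0 R w5 and w5 R w2, but not w0 R w2.
Euclidean (axiom 5): no — w0 R w1 and w0 R w5, but not w1 R w5.
Serial (axiom D): yes — every world has a successor (e.g. w0 R w0).
Reflexive (axiom T): no — w5 is not related to itself.
So F validates K; K4 would additionally require R to be transitive. The strongest is K.

K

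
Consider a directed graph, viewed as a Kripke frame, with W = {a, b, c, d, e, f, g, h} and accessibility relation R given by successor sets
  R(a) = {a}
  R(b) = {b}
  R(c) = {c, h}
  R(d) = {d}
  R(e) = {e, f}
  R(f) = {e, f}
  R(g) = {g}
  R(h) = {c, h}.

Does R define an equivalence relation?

Reflexive: yes — every world is R-related to itself.
Symmetric: yes — every pair in R has its reverse in R.
Transitive: yes — every two-step R-path is closed by a direct edge.
So R is an equivalence relation.

Yes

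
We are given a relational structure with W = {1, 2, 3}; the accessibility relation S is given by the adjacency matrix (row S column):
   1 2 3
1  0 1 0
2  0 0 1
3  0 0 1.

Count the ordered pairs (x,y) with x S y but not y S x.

2

Enumerating: (1,2), (2,3).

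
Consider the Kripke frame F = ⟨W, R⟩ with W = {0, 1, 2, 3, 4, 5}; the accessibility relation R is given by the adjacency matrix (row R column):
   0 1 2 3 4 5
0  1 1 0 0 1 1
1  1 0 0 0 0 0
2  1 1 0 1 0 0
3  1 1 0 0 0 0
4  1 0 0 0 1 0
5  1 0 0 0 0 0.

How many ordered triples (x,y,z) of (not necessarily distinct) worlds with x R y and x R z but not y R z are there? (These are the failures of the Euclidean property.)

13

Enumerating: (0,1,1), (0,1,4), (0,1,5), (0,4,1), (0,4,5), (0,5,1), (0,5,4), (0,5,5), (2,0,3), (2,1,1), (2,1,3), (2,3,3), (3,1,1).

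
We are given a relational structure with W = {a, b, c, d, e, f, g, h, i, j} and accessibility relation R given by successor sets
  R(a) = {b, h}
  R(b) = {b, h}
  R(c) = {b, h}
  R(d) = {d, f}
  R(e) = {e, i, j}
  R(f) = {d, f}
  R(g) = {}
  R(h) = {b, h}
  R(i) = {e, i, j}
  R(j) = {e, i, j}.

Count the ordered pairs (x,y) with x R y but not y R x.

4

Enumerating: (a,b), (a,h), (c,b), (c,h).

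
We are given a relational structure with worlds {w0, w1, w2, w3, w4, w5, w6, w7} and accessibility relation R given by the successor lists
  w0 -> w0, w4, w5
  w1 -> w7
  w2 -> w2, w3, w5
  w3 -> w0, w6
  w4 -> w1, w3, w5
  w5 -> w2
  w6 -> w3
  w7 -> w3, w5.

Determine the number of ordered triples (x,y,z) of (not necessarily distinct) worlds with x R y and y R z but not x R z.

Enumerating: (w0,w4,w1), (w0,w4,w3), (w0,w5,w2), (w1,w7,w3), (w1,w7,w5), (w2,w3,w0), (w2,w3,w6), (w3,w0,w4), (w3,w0,w5), (w3,w6,w3), (w4,w1,w7), (w4,w3,w0), … and 9 more.
Total: 21.

21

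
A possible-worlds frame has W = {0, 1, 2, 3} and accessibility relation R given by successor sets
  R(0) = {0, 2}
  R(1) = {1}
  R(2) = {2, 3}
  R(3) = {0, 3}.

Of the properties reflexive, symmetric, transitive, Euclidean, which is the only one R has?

reflexive

Reflexive: yes — every world is R-related to itself.
Symmetric: no — 0 R 2 but not 2 R 0.
Transitive: no — 0 R 2 and 2 R 3, but not 0 R 3.
Euclidean: no — 0 R 2 and 0 R 0, but not 2 R 0.
Only reflexive holds.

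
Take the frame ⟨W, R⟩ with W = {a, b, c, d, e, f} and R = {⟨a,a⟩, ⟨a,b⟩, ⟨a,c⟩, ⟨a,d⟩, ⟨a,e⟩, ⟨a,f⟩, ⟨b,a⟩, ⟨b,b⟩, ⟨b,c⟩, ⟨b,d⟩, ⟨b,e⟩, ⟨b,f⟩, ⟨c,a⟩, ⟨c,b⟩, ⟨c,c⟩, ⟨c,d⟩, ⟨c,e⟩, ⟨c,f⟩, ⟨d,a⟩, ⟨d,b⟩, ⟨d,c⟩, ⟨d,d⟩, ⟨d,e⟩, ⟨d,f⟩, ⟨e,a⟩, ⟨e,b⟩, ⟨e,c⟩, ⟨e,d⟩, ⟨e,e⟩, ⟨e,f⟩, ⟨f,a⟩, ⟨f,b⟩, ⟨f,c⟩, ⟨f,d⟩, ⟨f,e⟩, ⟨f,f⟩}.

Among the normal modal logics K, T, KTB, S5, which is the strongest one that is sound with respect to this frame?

S5

Reflexive (axiom T): yes — every world is R-related to itself.
Symmetric (axiom B): yes — every pair in R has its reverse in R.
Euclidean (axiom 5): yes — any two successors of a common world are R-related.
So F validates K, T, KTB, S5. The strongest is S5.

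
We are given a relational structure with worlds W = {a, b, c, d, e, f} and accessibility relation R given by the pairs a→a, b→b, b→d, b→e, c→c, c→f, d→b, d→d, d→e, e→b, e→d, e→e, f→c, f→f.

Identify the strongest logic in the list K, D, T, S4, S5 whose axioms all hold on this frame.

Serial (axiom D): yes — every world has a successor (e.g. a R a).
Reflexive (axiom T): yes — every world is R-related to itself.
Transitive (axiom 4): yes — every two-step R-path is closed by a direct edge.
Euclidean (axiom 5): yes — any two successors of a common world are R-related.
So F validates K, D, T, S4, S5. The strongest is S5.

S5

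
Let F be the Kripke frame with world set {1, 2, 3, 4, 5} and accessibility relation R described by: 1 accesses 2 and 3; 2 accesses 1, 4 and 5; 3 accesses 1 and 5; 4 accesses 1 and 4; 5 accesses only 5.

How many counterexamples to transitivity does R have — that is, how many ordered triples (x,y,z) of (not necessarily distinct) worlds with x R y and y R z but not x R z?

Enumerating: (1,2,1), (1,2,4), (1,2,5), (1,3,1), (1,3,5), (2,1,2), (2,1,3), (3,1,2), (3,1,3), (4,1,2), (4,1,3).

11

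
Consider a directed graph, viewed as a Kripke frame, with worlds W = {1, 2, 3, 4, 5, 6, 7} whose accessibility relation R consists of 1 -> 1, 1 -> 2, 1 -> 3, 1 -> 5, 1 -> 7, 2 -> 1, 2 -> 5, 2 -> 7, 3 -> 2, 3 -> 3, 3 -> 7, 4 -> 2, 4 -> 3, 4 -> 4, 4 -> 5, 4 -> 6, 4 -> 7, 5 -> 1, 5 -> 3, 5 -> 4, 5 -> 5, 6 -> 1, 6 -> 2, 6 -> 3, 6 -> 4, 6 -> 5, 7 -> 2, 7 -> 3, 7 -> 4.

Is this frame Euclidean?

Euclidean: no — 1 R 2 and 1 R 3, but not 2 R 3.

No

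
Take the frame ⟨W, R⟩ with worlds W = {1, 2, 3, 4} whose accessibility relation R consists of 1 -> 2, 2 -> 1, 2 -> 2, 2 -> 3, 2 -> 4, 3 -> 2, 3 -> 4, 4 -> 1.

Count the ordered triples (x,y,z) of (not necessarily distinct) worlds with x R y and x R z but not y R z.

11

Enumerating: (2,1,1), (2,1,3), (2,1,4), (2,3,1), (2,3,3), (2,4,2), (2,4,3), (2,4,4), (3,4,2), (3,4,4), (4,1,1).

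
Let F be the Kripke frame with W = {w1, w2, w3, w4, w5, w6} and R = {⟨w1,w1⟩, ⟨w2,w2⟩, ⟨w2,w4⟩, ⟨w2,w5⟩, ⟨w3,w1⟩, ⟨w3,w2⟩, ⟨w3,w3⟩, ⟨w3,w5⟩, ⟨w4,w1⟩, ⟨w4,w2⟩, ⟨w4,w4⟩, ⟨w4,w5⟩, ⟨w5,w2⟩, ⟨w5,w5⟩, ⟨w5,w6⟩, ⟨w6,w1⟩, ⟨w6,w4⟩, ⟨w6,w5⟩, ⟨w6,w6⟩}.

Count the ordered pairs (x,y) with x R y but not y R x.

Enumerating: (w3,w1), (w3,w2), (w3,w5), (w4,w1), (w4,w5), (w6,w1), (w6,w4).

7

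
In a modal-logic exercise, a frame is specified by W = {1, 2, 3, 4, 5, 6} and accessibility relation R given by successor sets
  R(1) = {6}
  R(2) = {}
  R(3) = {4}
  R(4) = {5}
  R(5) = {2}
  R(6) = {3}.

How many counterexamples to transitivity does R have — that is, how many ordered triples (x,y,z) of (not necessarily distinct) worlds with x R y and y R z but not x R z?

Enumerating: (1,6,3), (3,4,5), (4,5,2), (6,3,4).

4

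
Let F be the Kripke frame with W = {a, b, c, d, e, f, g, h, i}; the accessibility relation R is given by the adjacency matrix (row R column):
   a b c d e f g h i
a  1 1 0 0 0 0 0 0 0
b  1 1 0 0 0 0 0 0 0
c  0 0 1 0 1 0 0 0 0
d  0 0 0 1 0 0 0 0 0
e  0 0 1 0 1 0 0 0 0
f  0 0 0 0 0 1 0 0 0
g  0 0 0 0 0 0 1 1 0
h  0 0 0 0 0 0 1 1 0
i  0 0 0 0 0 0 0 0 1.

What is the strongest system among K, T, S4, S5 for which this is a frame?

S5

Reflexive (axiom T): yes — every world is R-related to itself.
Transitive (axiom 4): yes — every two-step R-path is closed by a direct edge.
Euclidean (axiom 5): yes — any two successors of a common world are R-related.
So F validates K, T, S4, S5. The strongest is S5.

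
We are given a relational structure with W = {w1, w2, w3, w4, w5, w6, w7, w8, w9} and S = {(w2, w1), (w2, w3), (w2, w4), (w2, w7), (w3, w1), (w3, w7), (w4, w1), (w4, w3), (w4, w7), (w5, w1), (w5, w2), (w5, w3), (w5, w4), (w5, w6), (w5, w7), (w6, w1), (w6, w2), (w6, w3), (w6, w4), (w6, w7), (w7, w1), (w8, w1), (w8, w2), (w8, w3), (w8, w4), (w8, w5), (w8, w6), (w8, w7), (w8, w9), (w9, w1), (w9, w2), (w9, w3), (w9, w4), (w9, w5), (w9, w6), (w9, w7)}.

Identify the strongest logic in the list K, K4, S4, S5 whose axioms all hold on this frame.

K4

Transitive (axiom 4): yes — every two-step S-path is closed by a direct edge.
Reflexive (axiom T): no — w1 is not related to itself.
Euclidean (axiom 5): no — w2 S w1 and w2 S w3, but not w1 S w3.
So F validates K, K4; S4 would additionally require S to be reflexive. The strongest is K4.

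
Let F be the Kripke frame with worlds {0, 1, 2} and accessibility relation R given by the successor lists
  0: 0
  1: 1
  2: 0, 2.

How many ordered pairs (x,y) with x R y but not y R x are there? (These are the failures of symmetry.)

Enumerating: (2,0).

1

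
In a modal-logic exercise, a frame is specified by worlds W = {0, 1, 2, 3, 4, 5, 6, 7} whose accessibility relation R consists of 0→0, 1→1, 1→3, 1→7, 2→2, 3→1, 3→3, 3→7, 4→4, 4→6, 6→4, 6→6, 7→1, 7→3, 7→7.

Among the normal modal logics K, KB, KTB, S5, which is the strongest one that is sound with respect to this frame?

Symmetric (axiom B): yes — every pair in R has its reverse in R.
Reflexive (axiom T): no — 5 is not related to itself.
Euclidean (axiom 5): yes — any two successors of a common world are R-related.
So F validates K, KB; KTB would additionally require R to be reflexive. The strongest is KB.

KB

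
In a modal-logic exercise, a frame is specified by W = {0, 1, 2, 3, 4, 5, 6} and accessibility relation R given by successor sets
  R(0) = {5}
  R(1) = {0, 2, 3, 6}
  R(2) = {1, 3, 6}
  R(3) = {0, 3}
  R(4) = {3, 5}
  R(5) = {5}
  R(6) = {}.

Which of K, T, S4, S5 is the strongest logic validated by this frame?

Reflexive (axiom T): no — 0 is not related to itself.
Transitive (axiom 4): no — 1 R 0 and 0 R 5, but not 1 R 5.
Euclidean (axiom 5): no — 1 R 0 and 1 R 2, but not 0 R 2.
So F validates K; T would additionally require R to be reflexive. The strongest is K.

K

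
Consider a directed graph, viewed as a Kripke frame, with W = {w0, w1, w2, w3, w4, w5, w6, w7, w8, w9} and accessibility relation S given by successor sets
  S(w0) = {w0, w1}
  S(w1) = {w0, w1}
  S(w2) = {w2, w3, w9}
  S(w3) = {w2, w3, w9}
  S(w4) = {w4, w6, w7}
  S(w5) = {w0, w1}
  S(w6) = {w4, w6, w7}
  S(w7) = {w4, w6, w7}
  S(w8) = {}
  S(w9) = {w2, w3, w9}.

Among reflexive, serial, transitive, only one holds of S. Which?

Reflexive: no — w5 is not related to itself.
Serial: no — w8 has no S-successor.
Transitive: yes — every two-step S-path is closed by a direct edge.
Only transitive holds.

transitive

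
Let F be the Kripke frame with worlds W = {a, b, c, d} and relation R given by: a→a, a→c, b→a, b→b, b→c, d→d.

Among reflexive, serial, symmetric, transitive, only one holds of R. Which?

transitive

Reflexive: no — c is not related to itself.
Serial: no — c has no R-successor.
Symmetric: no — a R c but not c R a.
Transitive: yes — every two-step R-path is closed by a direct edge.
Only transitive holds.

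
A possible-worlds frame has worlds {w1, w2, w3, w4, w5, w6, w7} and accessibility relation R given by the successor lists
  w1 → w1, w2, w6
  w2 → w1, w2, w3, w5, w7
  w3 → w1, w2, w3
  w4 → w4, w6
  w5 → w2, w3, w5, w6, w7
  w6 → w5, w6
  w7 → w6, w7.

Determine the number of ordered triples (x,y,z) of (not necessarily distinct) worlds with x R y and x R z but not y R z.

26

Enumerating: (w1,w2,w6), (w1,w6,w1), (w1,w6,w2), (w2,w1,w3), (w2,w1,w5), (w2,w1,w7), (w2,w3,w5), (w2,w3,w7), (w2,w5,w1), (w2,w7,w1), (w2,w7,w2), (w2,w7,w3), … and 14 more.
Total: 26.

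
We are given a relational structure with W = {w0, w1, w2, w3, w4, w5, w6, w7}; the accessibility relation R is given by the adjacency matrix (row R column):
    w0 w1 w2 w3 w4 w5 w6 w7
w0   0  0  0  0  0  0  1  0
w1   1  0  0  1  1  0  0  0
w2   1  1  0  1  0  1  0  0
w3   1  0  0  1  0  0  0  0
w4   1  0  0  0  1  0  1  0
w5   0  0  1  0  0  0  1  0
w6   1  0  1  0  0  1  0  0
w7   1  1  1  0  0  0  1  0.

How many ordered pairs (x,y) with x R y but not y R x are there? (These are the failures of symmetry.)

14

Enumerating: (w1,w0), (w1,w3), (w1,w4), (w2,w0), (w2,w1), (w2,w3), (w3,w0), (w4,w0), (w4,w6), (w6,w2), (w7,w0), (w7,w1), (w7,w2), (w7,w6).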